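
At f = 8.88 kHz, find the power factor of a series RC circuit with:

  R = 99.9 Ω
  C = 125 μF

Step 1 — Angular frequency: ω = 2π·f = 2π·8880 = 5.579e+04 rad/s.
Step 2 — Component impedances:
  R: Z = R = 99.9 Ω
  C: Z = 1/(jωC) = -j/(ω·C) = 0 - j0.1434 Ω
Step 3 — Series combination: Z_total = R + C = 99.9 - j0.1434 Ω = 99.9∠-0.1° Ω.
Step 4 — Power factor: PF = cos(φ) = Re(Z)/|Z| = 99.9/99.9 = 1.
Step 5 — Type: Im(Z) = -0.1434 ⇒ leading (phase φ = -0.1°).

PF = 1 (leading, φ = -0.1°)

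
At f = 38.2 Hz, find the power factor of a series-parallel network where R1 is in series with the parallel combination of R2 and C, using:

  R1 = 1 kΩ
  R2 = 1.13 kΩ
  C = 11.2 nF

Step 1 — Angular frequency: ω = 2π·f = 2π·38.2 = 240 rad/s.
Step 2 — Component impedances:
  R1: Z = R = 1000 Ω
  R2: Z = R = 1130 Ω
  C: Z = 1/(jωC) = -j/(ω·C) = 0 - j3.72e+05 Ω
Step 3 — Parallel branch: R2 || C = 1/(1/R2 + 1/C) = 1130 - j3.433 Ω.
Step 4 — Series with R1: Z_total = R1 + (R2 || C) = 2130 - j3.433 Ω = 2130∠-0.1° Ω.
Step 5 — Power factor: PF = cos(φ) = Re(Z)/|Z| = 2130/2130 = 1.
Step 6 — Type: Im(Z) = -3.433 ⇒ leading (phase φ = -0.1°).

PF = 1 (leading, φ = -0.1°)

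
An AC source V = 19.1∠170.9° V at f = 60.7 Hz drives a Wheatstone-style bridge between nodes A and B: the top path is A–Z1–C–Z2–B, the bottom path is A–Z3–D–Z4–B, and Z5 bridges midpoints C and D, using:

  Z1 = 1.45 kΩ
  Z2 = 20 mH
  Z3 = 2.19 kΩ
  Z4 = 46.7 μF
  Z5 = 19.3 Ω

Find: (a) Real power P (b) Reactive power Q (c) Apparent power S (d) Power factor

Step 1 — Angular frequency: ω = 2π·f = 2π·60.7 = 381.4 rad/s.
Step 2 — Component impedances:
  Z1: Z = R = 1450 Ω
  Z2: Z = jωL = j·381.4·0.02 = 0 + j7.628 Ω
  Z3: Z = R = 2190 Ω
  Z4: Z = 1/(jωC) = -j/(ω·C) = 0 - j56.15 Ω
  Z5: Z = R = 19.3 Ω
Step 3 — Bridge requires nodal analysis (the Z5 bridge couples midpoints C and D, so the two paths cannot be reduced to a simple series/parallel combination). Setting node B to ground and injecting 1 A at node A, the 3-node admittance system at A, C, D solves to V_A = Z_AB = 877.5 + j6.8 Ω = 877.5∠0.4° Ω.
Step 4 — Source phasor: V = 19.1∠170.9° V = -18.86 + j3.021 V.
Step 5 — Current: I = V / Z = -0.02146 + j0.003609 A = 0.02177∠170.5° A.
Step 6 — Complex power: S = V·I* = 0.4157 + j0.003221 VA.
Step 7 — Real power: P = Re(S) = 0.4157 W.
Step 8 — Reactive power: Q = Im(S) = 0.003221 VAR.
Step 9 — Apparent power: |S| = 0.4157 VA.
Step 10 — Power factor: PF = P/|S| = 1 (lagging).

(a) P = 0.4157 W  (b) Q = 0.003221 VAR  (c) S = 0.4157 VA  (d) PF = 1 (lagging)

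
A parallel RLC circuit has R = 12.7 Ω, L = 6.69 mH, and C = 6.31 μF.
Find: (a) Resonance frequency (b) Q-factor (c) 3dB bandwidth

Step 1 — Resonance: ω₀ = 1/√(LC) = 1/√(0.00669·6.31e-06) = 4867 rad/s.
Step 2 — f₀ = ω₀/(2π) = 774.6 Hz.
Step 3 — Parallel Q: Q = R/(ω₀L) = 12.7/(4867·0.00669) = 0.39.
Step 4 — Bandwidth: Δω = ω₀/Q = 1.248e+04 rad/s; BW = Δω/(2π) = 1986 Hz.

(a) f₀ = 774.6 Hz  (b) Q = 0.39  (c) BW = 1986 Hz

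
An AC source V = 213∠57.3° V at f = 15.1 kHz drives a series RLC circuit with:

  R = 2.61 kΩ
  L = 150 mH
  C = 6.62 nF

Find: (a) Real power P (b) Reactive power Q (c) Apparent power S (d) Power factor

Step 1 — Angular frequency: ω = 2π·f = 2π·1.51e+04 = 9.488e+04 rad/s.
Step 2 — Component impedances:
  R: Z = R = 2610 Ω
  L: Z = jωL = j·9.488e+04·0.15 = 0 + j1.423e+04 Ω
  C: Z = 1/(jωC) = -j/(ω·C) = 0 - j1592 Ω
Step 3 — Series combination: Z_total = R + L + C = 2610 + j1.264e+04 Ω = 1.291e+04∠78.3° Ω.
Step 4 — Source phasor: V = 213∠57.3° V = 115.1 + j179.2 V.
Step 5 — Current: I = V / Z = 0.0154 - j0.005923 A = 0.0165∠-21.0° A.
Step 6 — Complex power: S = V·I* = 0.7109 + j3.443 VA.
Step 7 — Real power: P = Re(S) = 0.7109 W.
Step 8 — Reactive power: Q = Im(S) = 3.443 VAR.
Step 9 — Apparent power: |S| = 3.515 VA.
Step 10 — Power factor: PF = P/|S| = 0.2022 (lagging).

(a) P = 0.7109 W  (b) Q = 3.443 VAR  (c) S = 3.515 VA  (d) PF = 0.2022 (lagging)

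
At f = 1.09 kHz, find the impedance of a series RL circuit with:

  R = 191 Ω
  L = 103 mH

Step 1 — Angular frequency: ω = 2π·f = 2π·1090 = 6849 rad/s.
Step 2 — Component impedances:
  R: Z = R = 191 Ω
  L: Z = jωL = j·6849·0.103 = 0 + j705.4 Ω
Step 3 — Series combination: Z_total = R + L = 191 + j705.4 Ω = 730.8∠74.8° Ω.

Z = 191 + j705.4 Ω = 730.8∠74.8° Ω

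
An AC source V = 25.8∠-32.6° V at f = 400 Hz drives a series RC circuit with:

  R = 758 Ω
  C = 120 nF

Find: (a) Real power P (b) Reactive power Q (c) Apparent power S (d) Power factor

Step 1 — Angular frequency: ω = 2π·f = 2π·400 = 2513 rad/s.
Step 2 — Component impedances:
  R: Z = R = 758 Ω
  C: Z = 1/(jωC) = -j/(ω·C) = 0 - j3316 Ω
Step 3 — Series combination: Z_total = R + C = 758 - j3316 Ω = 3401∠-77.1° Ω.
Step 4 — Source phasor: V = 25.8∠-32.6° V = 21.74 - j13.9 V.
Step 5 — Current: I = V / Z = 0.005408 + j0.005319 A = 0.007585∠44.5° A.
Step 6 — Complex power: S = V·I* = 0.04361 - j0.1908 VA.
Step 7 — Real power: P = Re(S) = 0.04361 W.
Step 8 — Reactive power: Q = Im(S) = -0.1908 VAR.
Step 9 — Apparent power: |S| = 0.1957 VA.
Step 10 — Power factor: PF = P/|S| = 0.2229 (leading).

(a) P = 0.04361 W  (b) Q = -0.1908 VAR  (c) S = 0.1957 VA  (d) PF = 0.2229 (leading)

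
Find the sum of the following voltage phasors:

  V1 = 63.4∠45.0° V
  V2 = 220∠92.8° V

Step 1 — Convert each phasor to rectangular form:
  V1 = 63.4·(cos(45.0°) + j·sin(45.0°)) = 44.83 + j44.83 V
  V2 = 220·(cos(92.8°) + j·sin(92.8°)) = -10.75 + j219.7 V
Step 2 — Sum components: V_total = 34.08 + j264.6 V.
Step 3 — Convert to polar: |V_total| = 266.8 V, ∠V_total = 82.7°.

V_total = 266.8∠82.7° V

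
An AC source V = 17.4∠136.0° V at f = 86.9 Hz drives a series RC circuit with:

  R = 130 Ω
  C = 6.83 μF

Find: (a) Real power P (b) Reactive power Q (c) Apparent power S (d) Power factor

Step 1 — Angular frequency: ω = 2π·f = 2π·86.9 = 546 rad/s.
Step 2 — Component impedances:
  R: Z = R = 130 Ω
  C: Z = 1/(jωC) = -j/(ω·C) = 0 - j268.2 Ω
Step 3 — Series combination: Z_total = R + C = 130 - j268.2 Ω = 298∠-64.1° Ω.
Step 4 — Source phasor: V = 17.4∠136.0° V = -12.52 + j12.09 V.
Step 5 — Current: I = V / Z = -0.05482 - j0.0201 A = 0.05839∠-159.9° A.
Step 6 — Complex power: S = V·I* = 0.4432 - j0.9142 VA.
Step 7 — Real power: P = Re(S) = 0.4432 W.
Step 8 — Reactive power: Q = Im(S) = -0.9142 VAR.
Step 9 — Apparent power: |S| = 1.016 VA.
Step 10 — Power factor: PF = P/|S| = 0.4362 (leading).

(a) P = 0.4432 W  (b) Q = -0.9142 VAR  (c) S = 1.016 VA  (d) PF = 0.4362 (leading)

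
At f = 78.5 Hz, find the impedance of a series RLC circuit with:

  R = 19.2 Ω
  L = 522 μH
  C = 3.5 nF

Step 1 — Angular frequency: ω = 2π·f = 2π·78.5 = 493.2 rad/s.
Step 2 — Component impedances:
  R: Z = R = 19.2 Ω
  L: Z = jωL = j·493.2·0.000522 = 0 + j0.2575 Ω
  C: Z = 1/(jωC) = -j/(ω·C) = 0 - j5.793e+05 Ω
Step 3 — Series combination: Z_total = R + L + C = 19.2 - j5.793e+05 Ω = 5.793e+05∠-90.0° Ω.

Z = 19.2 - j5.793e+05 Ω = 5.793e+05∠-90.0° Ω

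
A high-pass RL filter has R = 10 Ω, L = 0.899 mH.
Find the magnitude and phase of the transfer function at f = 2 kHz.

Step 1 — Angular frequency: ω = 2π·2000 = 1.257e+04 rad/s.
Step 2 — Transfer function: H(jω) = jωL/(R + jωL).
Step 3 — Numerator jωL = j·11.3; denominator R + jωL = 10 + j11.3.
Step 4 — H = 0.5607 + j0.4963.
Step 5 — Magnitude: |H| = 0.7488 (-2.5 dB); phase: φ = 41.5°.

|H| = 0.7488 (-2.5 dB), φ = 41.5°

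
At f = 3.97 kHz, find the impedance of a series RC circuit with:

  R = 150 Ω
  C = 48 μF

Step 1 — Angular frequency: ω = 2π·f = 2π·3970 = 2.494e+04 rad/s.
Step 2 — Component impedances:
  R: Z = R = 150 Ω
  C: Z = 1/(jωC) = -j/(ω·C) = 0 - j0.8352 Ω
Step 3 — Series combination: Z_total = R + C = 150 - j0.8352 Ω = 150∠-0.3° Ω.

Z = 150 - j0.8352 Ω = 150∠-0.3° Ω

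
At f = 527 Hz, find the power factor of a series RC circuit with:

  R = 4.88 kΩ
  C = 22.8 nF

Step 1 — Angular frequency: ω = 2π·f = 2π·527 = 3311 rad/s.
Step 2 — Component impedances:
  R: Z = R = 4880 Ω
  C: Z = 1/(jωC) = -j/(ω·C) = 0 - j1.325e+04 Ω
Step 3 — Series combination: Z_total = R + C = 4880 - j1.325e+04 Ω = 1.412e+04∠-69.8° Ω.
Step 4 — Power factor: PF = cos(φ) = Re(Z)/|Z| = 4880/14116 = 0.3457.
Step 5 — Type: Im(Z) = -1.325e+04 ⇒ leading (phase φ = -69.8°).

PF = 0.3457 (leading, φ = -69.8°)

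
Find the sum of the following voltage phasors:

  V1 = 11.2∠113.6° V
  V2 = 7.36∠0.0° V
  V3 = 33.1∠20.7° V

Step 1 — Convert each phasor to rectangular form:
  V1 = 11.2·(cos(113.6°) + j·sin(113.6°)) = -4.484 + j10.26 V
  V2 = 7.36·(cos(0.0°) + j·sin(0.0°)) = 7.36 V
  V3 = 33.1·(cos(20.7°) + j·sin(20.7°)) = 30.96 + j11.7 V
Step 2 — Sum components: V_total = 33.84 + j21.96 V.
Step 3 — Convert to polar: |V_total| = 40.34 V, ∠V_total = 33.0°.

V_total = 40.34∠33.0° V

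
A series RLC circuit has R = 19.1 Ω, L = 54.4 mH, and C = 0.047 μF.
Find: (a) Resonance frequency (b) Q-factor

Step 1 — Resonance condition Im(Z)=0 gives ω₀ = 1/√(LC).
Step 2 — ω₀ = 1/√(0.0544·4.7e-08) = 1.978e+04 rad/s.
Step 3 — f₀ = ω₀/(2π) = 3148 Hz.
Step 4 — Series Q: Q = ω₀L/R = 1.978e+04·0.0544/19.1 = 56.33.

(a) f₀ = 3148 Hz  (b) Q = 56.33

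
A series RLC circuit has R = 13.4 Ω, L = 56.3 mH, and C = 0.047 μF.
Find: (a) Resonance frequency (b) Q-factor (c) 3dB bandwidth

Step 1 — Resonance condition Im(Z)=0 gives ω₀ = 1/√(LC).
Step 2 — ω₀ = 1/√(0.0563·4.7e-08) = 1.944e+04 rad/s.
Step 3 — f₀ = ω₀/(2π) = 3094 Hz.
Step 4 — Series Q: Q = ω₀L/R = 1.944e+04·0.0563/13.4 = 81.68.
Step 5 — 3dB bandwidth: Δω = ω₀/Q = 238 rad/s; BW = Δω/(2π) = 37.88 Hz.

(a) f₀ = 3094 Hz  (b) Q = 81.68  (c) BW = 37.88 Hz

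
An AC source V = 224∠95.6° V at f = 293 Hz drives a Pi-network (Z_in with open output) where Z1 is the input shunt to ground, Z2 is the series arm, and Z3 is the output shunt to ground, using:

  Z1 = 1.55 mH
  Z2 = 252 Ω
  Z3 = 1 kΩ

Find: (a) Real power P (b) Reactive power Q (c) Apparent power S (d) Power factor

Step 1 — Angular frequency: ω = 2π·f = 2π·293 = 1841 rad/s.
Step 2 — Component impedances:
  Z1: Z = jωL = j·1841·0.00155 = 0 + j2.854 Ω
  Z2: Z = R = 252 Ω
  Z3: Z = R = 1000 Ω
Step 3 — With open output, the series arm Z2 and the output shunt Z3 appear in series to ground: Z2 + Z3 = 1252 Ω.
Step 4 — Parallel with input shunt Z1: Z_in = Z1 || (Z2 + Z3) = 0.006504 + j2.853 Ω = 2.854∠89.9° Ω.
Step 5 — Source phasor: V = 224∠95.6° V = -21.86 + j222.9 V.
Step 6 — Current: I = V / Z = 78.11 + j7.838 A = 78.5∠5.7° A.
Step 7 — Complex power: S = V·I* = 40.08 + j1.758e+04 VA.
Step 8 — Real power: P = Re(S) = 40.08 W.
Step 9 — Reactive power: Q = Im(S) = 1.758e+04 VAR.
Step 10 — Apparent power: |S| = 1.758e+04 VA.
Step 11 — Power factor: PF = P/|S| = 0.002279 (lagging).

(a) P = 40.08 W  (b) Q = 1.758e+04 VAR  (c) S = 1.758e+04 VA  (d) PF = 0.002279 (lagging)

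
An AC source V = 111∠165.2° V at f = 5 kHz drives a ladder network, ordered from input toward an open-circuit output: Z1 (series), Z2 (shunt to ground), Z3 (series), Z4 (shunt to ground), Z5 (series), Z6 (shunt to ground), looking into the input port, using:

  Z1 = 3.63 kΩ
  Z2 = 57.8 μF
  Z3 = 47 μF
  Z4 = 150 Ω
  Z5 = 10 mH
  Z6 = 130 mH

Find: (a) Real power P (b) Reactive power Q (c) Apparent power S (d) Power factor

Step 1 — Angular frequency: ω = 2π·f = 2π·5000 = 3.142e+04 rad/s.
Step 2 — Component impedances:
  Z1: Z = R = 3630 Ω
  Z2: Z = 1/(jωC) = -j/(ω·C) = 0 - j0.5507 Ω
  Z3: Z = 1/(jωC) = -j/(ω·C) = 0 - j0.6773 Ω
  Z4: Z = R = 150 Ω
  Z5: Z = jωL = j·3.142e+04·0.01 = 0 + j314.2 Ω
  Z6: Z = jωL = j·3.142e+04·0.13 = 0 + j4084 Ω
Step 3 — Ladder network (open output): work backward from the far end, alternating series and parallel combinations. Z_in = 3630 - j0.5508 Ω = 3630∠-0.0° Ω.
Step 4 — Source phasor: V = 111∠165.2° V = -107.3 + j28.35 V.
Step 5 — Current: I = V / Z = -0.02957 + j0.007807 A = 0.03058∠165.2° A.
Step 6 — Complex power: S = V·I* = 3.394 - j0.000515 VA.
Step 7 — Real power: P = Re(S) = 3.394 W.
Step 8 — Reactive power: Q = Im(S) = -0.000515 VAR.
Step 9 — Apparent power: |S| = 3.394 VA.
Step 10 — Power factor: PF = P/|S| = 1 (leading).

(a) P = 3.394 W  (b) Q = -0.000515 VAR  (c) S = 3.394 VA  (d) PF = 1 (leading)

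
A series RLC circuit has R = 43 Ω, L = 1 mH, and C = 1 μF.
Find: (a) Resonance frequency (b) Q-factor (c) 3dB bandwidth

Step 1 — Resonance condition Im(Z)=0 gives ω₀ = 1/√(LC).
Step 2 — ω₀ = 1/√(0.001·1e-06) = 3.162e+04 rad/s.
Step 3 — f₀ = ω₀/(2π) = 5033 Hz.
Step 4 — Series Q: Q = ω₀L/R = 3.162e+04·0.001/43 = 0.7354.
Step 5 — 3dB bandwidth: Δω = ω₀/Q = 4.3e+04 rad/s; BW = Δω/(2π) = 6844 Hz.

(a) f₀ = 5033 Hz  (b) Q = 0.7354  (c) BW = 6844 Hz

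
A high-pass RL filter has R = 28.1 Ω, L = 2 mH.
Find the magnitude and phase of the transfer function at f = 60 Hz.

Step 1 — Angular frequency: ω = 2π·60 = 377 rad/s.
Step 2 — Transfer function: H(jω) = jωL/(R + jωL).
Step 3 — Numerator jωL = j·0.754; denominator R + jωL = 28.1 + j0.754.
Step 4 — H = 0.0007194 + j0.02681.
Step 5 — Magnitude: |H| = 0.02682 (-31.4 dB); phase: φ = 88.5°.

|H| = 0.02682 (-31.4 dB), φ = 88.5°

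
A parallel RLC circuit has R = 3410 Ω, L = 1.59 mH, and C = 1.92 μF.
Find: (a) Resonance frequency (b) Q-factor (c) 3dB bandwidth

Step 1 — Resonance: ω₀ = 1/√(LC) = 1/√(0.00159·1.92e-06) = 1.81e+04 rad/s.
Step 2 — f₀ = ω₀/(2π) = 2881 Hz.
Step 3 — Parallel Q: Q = R/(ω₀L) = 3410/(1.81e+04·0.00159) = 118.5.
Step 4 — Bandwidth: Δω = ω₀/Q = 152.7 rad/s; BW = Δω/(2π) = 24.31 Hz.

(a) f₀ = 2881 Hz  (b) Q = 118.5  (c) BW = 24.31 Hz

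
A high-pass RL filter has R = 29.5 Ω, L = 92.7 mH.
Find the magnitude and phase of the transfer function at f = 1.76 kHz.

Step 1 — Angular frequency: ω = 2π·1760 = 1.106e+04 rad/s.
Step 2 — Transfer function: H(jω) = jωL/(R + jωL).
Step 3 — Numerator jωL = j·1025; denominator R + jωL = 29.5 + j1025.
Step 4 — H = 0.9992 + j0.02875.
Step 5 — Magnitude: |H| = 0.9996 (-0.0 dB); phase: φ = 1.6°.

|H| = 0.9996 (-0.0 dB), φ = 1.6°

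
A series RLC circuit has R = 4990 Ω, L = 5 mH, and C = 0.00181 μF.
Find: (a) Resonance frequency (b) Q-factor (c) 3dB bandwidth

Step 1 — Resonance condition Im(Z)=0 gives ω₀ = 1/√(LC).
Step 2 — ω₀ = 1/√(0.005·1.81e-09) = 3.324e+05 rad/s.
Step 3 — f₀ = ω₀/(2π) = 5.29e+04 Hz.
Step 4 — Series Q: Q = ω₀L/R = 3.324e+05·0.005/4990 = 0.3331.
Step 5 — 3dB bandwidth: Δω = ω₀/Q = 9.98e+05 rad/s; BW = Δω/(2π) = 1.588e+05 Hz.

(a) f₀ = 5.29e+04 Hz  (b) Q = 0.3331  (c) BW = 1.588e+05 Hz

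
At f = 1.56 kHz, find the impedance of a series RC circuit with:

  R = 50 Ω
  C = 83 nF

Step 1 — Angular frequency: ω = 2π·f = 2π·1560 = 9802 rad/s.
Step 2 — Component impedances:
  R: Z = R = 50 Ω
  C: Z = 1/(jωC) = -j/(ω·C) = 0 - j1229 Ω
Step 3 — Series combination: Z_total = R + C = 50 - j1229 Ω = 1230∠-87.7° Ω.

Z = 50 - j1229 Ω = 1230∠-87.7° Ω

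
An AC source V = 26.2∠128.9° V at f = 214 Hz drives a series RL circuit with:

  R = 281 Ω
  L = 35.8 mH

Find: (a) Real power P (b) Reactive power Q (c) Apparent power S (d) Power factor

Step 1 — Angular frequency: ω = 2π·f = 2π·214 = 1345 rad/s.
Step 2 — Component impedances:
  R: Z = R = 281 Ω
  L: Z = jωL = j·1345·0.0358 = 0 + j48.14 Ω
Step 3 — Series combination: Z_total = R + L = 281 + j48.14 Ω = 285.1∠9.7° Ω.
Step 4 — Source phasor: V = 26.2∠128.9° V = -16.45 + j20.39 V.
Step 5 — Current: I = V / Z = -0.04481 + j0.08024 A = 0.0919∠119.2° A.
Step 6 — Complex power: S = V·I* = 2.373 + j0.4065 VA.
Step 7 — Real power: P = Re(S) = 2.373 W.
Step 8 — Reactive power: Q = Im(S) = 0.4065 VAR.
Step 9 — Apparent power: |S| = 2.408 VA.
Step 10 — Power factor: PF = P/|S| = 0.9856 (lagging).

(a) P = 2.373 W  (b) Q = 0.4065 VAR  (c) S = 2.408 VA  (d) PF = 0.9856 (lagging)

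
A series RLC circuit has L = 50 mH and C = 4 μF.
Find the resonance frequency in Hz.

Step 1 — Resonance condition Im(Z)=0 gives ω₀ = 1/√(LC).
Step 2 — ω₀ = 1/√(0.05·4e-06) = 2236 rad/s.
Step 3 — f₀ = ω₀/(2π) = 355.9 Hz.

f₀ = 355.9 Hz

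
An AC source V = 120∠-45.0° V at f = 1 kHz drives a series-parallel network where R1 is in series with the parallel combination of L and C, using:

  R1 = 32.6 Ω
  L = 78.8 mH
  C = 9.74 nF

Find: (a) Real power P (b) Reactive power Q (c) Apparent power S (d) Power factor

Step 1 — Angular frequency: ω = 2π·f = 2π·1000 = 6283 rad/s.
Step 2 — Component impedances:
  R1: Z = R = 32.6 Ω
  L: Z = jωL = j·6283·0.0788 = 0 + j495.1 Ω
  C: Z = 1/(jωC) = -j/(ω·C) = 0 - j1.634e+04 Ω
Step 3 — Parallel branch: L || C = 1/(1/L + 1/C) = 0 + j510.6 Ω.
Step 4 — Series with R1: Z_total = R1 + (L || C) = 32.6 + j510.6 Ω = 511.6∠86.3° Ω.
Step 5 — Source phasor: V = 120∠-45.0° V = 84.85 - j84.85 V.
Step 6 — Current: I = V / Z = -0.1549 - j0.1761 A = 0.2345∠-131.3° A.
Step 7 — Complex power: S = V·I* = 1.793 + j28.09 VA.
Step 8 — Real power: P = Re(S) = 1.793 W.
Step 9 — Reactive power: Q = Im(S) = 28.09 VAR.
Step 10 — Apparent power: |S| = 28.15 VA.
Step 11 — Power factor: PF = P/|S| = 0.06372 (lagging).

(a) P = 1.793 W  (b) Q = 28.09 VAR  (c) S = 28.15 VA  (d) PF = 0.06372 (lagging)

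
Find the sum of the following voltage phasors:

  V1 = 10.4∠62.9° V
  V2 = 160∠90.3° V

Step 1 — Convert each phasor to rectangular form:
  V1 = 10.4·(cos(62.9°) + j·sin(62.9°)) = 4.738 + j9.258 V
  V2 = 160·(cos(90.3°) + j·sin(90.3°)) = -0.8378 + j160 V
Step 2 — Sum components: V_total = 3.9 + j169.3 V.
Step 3 — Convert to polar: |V_total| = 169.3 V, ∠V_total = 88.7°.

V_total = 169.3∠88.7° V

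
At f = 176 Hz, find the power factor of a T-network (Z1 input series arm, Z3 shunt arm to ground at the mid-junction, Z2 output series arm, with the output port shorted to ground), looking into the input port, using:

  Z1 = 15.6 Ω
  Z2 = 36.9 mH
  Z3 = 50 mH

Step 1 — Angular frequency: ω = 2π·f = 2π·176 = 1106 rad/s.
Step 2 — Component impedances:
  Z1: Z = R = 15.6 Ω
  Z2: Z = jωL = j·1106·0.0369 = 0 + j40.81 Ω
  Z3: Z = jωL = j·1106·0.05 = 0 + j55.29 Ω
Step 3 — With the output port shorted to ground, the output series arm Z2 runs from the junction to ground; the shunt arm Z3 also runs from the junction to ground. They appear in parallel: Z3 || Z2 = 0 + j23.48 Ω.
Step 4 — Series with input arm Z1: Z_in = Z1 + (Z3 || Z2) = 15.6 + j23.48 Ω = 28.19∠56.4° Ω.
Step 5 — Power factor: PF = cos(φ) = Re(Z)/|Z| = 15.6/28.19 = 0.5534.
Step 6 — Type: Im(Z) = 23.48 ⇒ lagging (phase φ = 56.4°).

PF = 0.5534 (lagging, φ = 56.4°)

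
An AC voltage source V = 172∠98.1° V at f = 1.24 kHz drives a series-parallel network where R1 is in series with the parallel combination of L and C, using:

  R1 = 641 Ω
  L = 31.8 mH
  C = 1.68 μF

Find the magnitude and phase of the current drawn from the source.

Step 1 — Angular frequency: ω = 2π·f = 2π·1240 = 7791 rad/s.
Step 2 — Component impedances:
  R1: Z = R = 641 Ω
  L: Z = jωL = j·7791·0.0318 = 0 + j247.8 Ω
  C: Z = 1/(jωC) = -j/(ω·C) = 0 - j76.4 Ω
Step 3 — Parallel branch: L || C = 1/(1/L + 1/C) = 0 - j110.5 Ω.
Step 4 — Series with R1: Z_total = R1 + (L || C) = 641 - j110.5 Ω = 650.4∠-9.8° Ω.
Step 5 — Source phasor: V = 172∠98.1° V = -24.24 + j170.3 V.
Step 6 — Ohm's law: I = V / Z_total = (-24.24 + j170.3) / (641 - j110.5) = -0.08118 + j0.2517 A.
Step 7 — Convert to polar: |I| = 0.2644 A, ∠I = 107.9°.

I = 0.2644∠107.9° A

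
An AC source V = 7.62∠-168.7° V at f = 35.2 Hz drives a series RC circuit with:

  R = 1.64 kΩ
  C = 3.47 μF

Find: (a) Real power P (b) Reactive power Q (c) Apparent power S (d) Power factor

Step 1 — Angular frequency: ω = 2π·f = 2π·35.2 = 221.2 rad/s.
Step 2 — Component impedances:
  R: Z = R = 1640 Ω
  C: Z = 1/(jωC) = -j/(ω·C) = 0 - j1303 Ω
Step 3 — Series combination: Z_total = R + C = 1640 - j1303 Ω = 2095∠-38.5° Ω.
Step 4 — Source phasor: V = 7.62∠-168.7° V = -7.472 - j1.493 V.
Step 5 — Current: I = V / Z = -0.00235 - j0.002777 A = 0.003638∠-130.2° A.
Step 6 — Complex power: S = V·I* = 0.0217 - j0.01724 VA.
Step 7 — Real power: P = Re(S) = 0.0217 W.
Step 8 — Reactive power: Q = Im(S) = -0.01724 VAR.
Step 9 — Apparent power: |S| = 0.02772 VA.
Step 10 — Power factor: PF = P/|S| = 0.783 (leading).

(a) P = 0.0217 W  (b) Q = -0.01724 VAR  (c) S = 0.02772 VA  (d) PF = 0.783 (leading)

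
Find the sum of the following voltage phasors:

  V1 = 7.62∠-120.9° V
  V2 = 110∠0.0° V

Step 1 — Convert each phasor to rectangular form:
  V1 = 7.62·(cos(-120.9°) + j·sin(-120.9°)) = -3.913 - j6.538 V
  V2 = 110·(cos(0.0°) + j·sin(0.0°)) = 110 V
Step 2 — Sum components: V_total = 106.1 - j6.538 V.
Step 3 — Convert to polar: |V_total| = 106.3 V, ∠V_total = -3.5°.

V_total = 106.3∠-3.5° V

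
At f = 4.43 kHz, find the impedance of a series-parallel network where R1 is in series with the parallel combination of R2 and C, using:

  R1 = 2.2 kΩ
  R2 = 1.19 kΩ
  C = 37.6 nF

Step 1 — Angular frequency: ω = 2π·f = 2π·4430 = 2.783e+04 rad/s.
Step 2 — Component impedances:
  R1: Z = R = 2200 Ω
  R2: Z = R = 1190 Ω
  C: Z = 1/(jωC) = -j/(ω·C) = 0 - j955.5 Ω
Step 3 — Parallel branch: R2 || C = 1/(1/R2 + 1/C) = 466.5 - j581 Ω.
Step 4 — Series with R1: Z_total = R1 + (R2 || C) = 2666 - j581 Ω = 2729∠-12.3° Ω.

Z = 2666 - j581 Ω = 2729∠-12.3° Ω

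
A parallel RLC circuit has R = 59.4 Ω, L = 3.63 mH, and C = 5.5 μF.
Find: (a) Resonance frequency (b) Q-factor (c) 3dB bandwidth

Step 1 — Resonance: ω₀ = 1/√(LC) = 1/√(0.00363·5.5e-06) = 7077 rad/s.
Step 2 — f₀ = ω₀/(2π) = 1126 Hz.
Step 3 — Parallel Q: Q = R/(ω₀L) = 59.4/(7077·0.00363) = 2.312.
Step 4 — Bandwidth: Δω = ω₀/Q = 3061 rad/s; BW = Δω/(2π) = 487.2 Hz.

(a) f₀ = 1126 Hz  (b) Q = 2.312  (c) BW = 487.2 Hz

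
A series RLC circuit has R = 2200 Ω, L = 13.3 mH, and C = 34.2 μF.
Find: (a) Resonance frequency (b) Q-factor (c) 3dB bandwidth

Step 1 — Resonance: ω₀ = 1/√(LC) = 1/√(0.0133·3.42e-05) = 1483 rad/s.
Step 2 — f₀ = ω₀/(2π) = 236 Hz.
Step 3 — Series Q: Q = ω₀L/R = 1483·0.0133/2200 = 0.008964.
Step 4 — Bandwidth: Δω = ω₀/Q = 1.654e+05 rad/s; BW = Δω/(2π) = 2.633e+04 Hz.

(a) f₀ = 236 Hz  (b) Q = 0.008964  (c) BW = 2.633e+04 Hz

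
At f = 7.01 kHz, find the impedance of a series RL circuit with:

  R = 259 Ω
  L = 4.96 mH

Step 1 — Angular frequency: ω = 2π·f = 2π·7010 = 4.405e+04 rad/s.
Step 2 — Component impedances:
  R: Z = R = 259 Ω
  L: Z = jωL = j·4.405e+04·0.00496 = 0 + j218.5 Ω
Step 3 — Series combination: Z_total = R + L = 259 + j218.5 Ω = 338.8∠40.1° Ω.

Z = 259 + j218.5 Ω = 338.8∠40.1° Ω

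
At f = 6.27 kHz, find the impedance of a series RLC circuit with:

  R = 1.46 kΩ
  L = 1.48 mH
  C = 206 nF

Step 1 — Angular frequency: ω = 2π·f = 2π·6270 = 3.94e+04 rad/s.
Step 2 — Component impedances:
  R: Z = R = 1460 Ω
  L: Z = jωL = j·3.94e+04·0.00148 = 0 + j58.31 Ω
  C: Z = 1/(jωC) = -j/(ω·C) = 0 - j123.2 Ω
Step 3 — Series combination: Z_total = R + L + C = 1460 - j64.92 Ω = 1461∠-2.5° Ω.

Z = 1460 - j64.92 Ω = 1461∠-2.5° Ω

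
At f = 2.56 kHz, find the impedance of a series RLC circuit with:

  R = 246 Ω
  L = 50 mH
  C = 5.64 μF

Step 1 — Angular frequency: ω = 2π·f = 2π·2560 = 1.608e+04 rad/s.
Step 2 — Component impedances:
  R: Z = R = 246 Ω
  L: Z = jωL = j·1.608e+04·0.05 = 0 + j804.2 Ω
  C: Z = 1/(jωC) = -j/(ω·C) = 0 - j11.02 Ω
Step 3 — Series combination: Z_total = R + L + C = 246 + j793.2 Ω = 830.5∠72.8° Ω.

Z = 246 + j793.2 Ω = 830.5∠72.8° Ω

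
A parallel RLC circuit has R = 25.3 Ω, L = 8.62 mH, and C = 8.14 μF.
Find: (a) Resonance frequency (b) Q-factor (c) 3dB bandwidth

Step 1 — Resonance: ω₀ = 1/√(LC) = 1/√(0.00862·8.14e-06) = 3775 rad/s.
Step 2 — f₀ = ω₀/(2π) = 600.8 Hz.
Step 3 — Parallel Q: Q = R/(ω₀L) = 25.3/(3775·0.00862) = 0.7775.
Step 4 — Bandwidth: Δω = ω₀/Q = 4856 rad/s; BW = Δω/(2π) = 772.8 Hz.

(a) f₀ = 600.8 Hz  (b) Q = 0.7775  (c) BW = 772.8 Hz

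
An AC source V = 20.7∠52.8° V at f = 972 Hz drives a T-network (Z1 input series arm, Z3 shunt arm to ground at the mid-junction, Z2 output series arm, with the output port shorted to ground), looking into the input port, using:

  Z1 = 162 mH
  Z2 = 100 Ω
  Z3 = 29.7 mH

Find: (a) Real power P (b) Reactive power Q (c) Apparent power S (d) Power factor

Step 1 — Angular frequency: ω = 2π·f = 2π·972 = 6107 rad/s.
Step 2 — Component impedances:
  Z1: Z = jωL = j·6107·0.162 = 0 + j989.4 Ω
  Z2: Z = R = 100 Ω
  Z3: Z = jωL = j·6107·0.0297 = 0 + j181.4 Ω
Step 3 — With the output port shorted to ground, the output series arm Z2 runs from the junction to ground; the shunt arm Z3 also runs from the junction to ground. They appear in parallel: Z3 || Z2 = 76.69 + j42.28 Ω.
Step 4 — Series with input arm Z1: Z_in = Z1 + (Z3 || Z2) = 76.69 + j1032 Ω = 1035∠85.7° Ω.
Step 5 — Source phasor: V = 20.7∠52.8° V = 12.52 + j16.49 V.
Step 6 — Current: I = V / Z = 0.01679 - j0.01088 A = 0.02001∠-32.9° A.
Step 7 — Complex power: S = V·I* = 0.03071 + j0.4131 VA.
Step 8 — Real power: P = Re(S) = 0.03071 W.
Step 9 — Reactive power: Q = Im(S) = 0.4131 VAR.
Step 10 — Apparent power: |S| = 0.4142 VA.
Step 11 — Power factor: PF = P/|S| = 0.07413 (lagging).

(a) P = 0.03071 W  (b) Q = 0.4131 VAR  (c) S = 0.4142 VA  (d) PF = 0.07413 (lagging)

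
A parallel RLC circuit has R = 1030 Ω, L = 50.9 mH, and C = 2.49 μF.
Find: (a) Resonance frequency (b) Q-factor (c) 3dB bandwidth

Step 1 — Resonance: ω₀ = 1/√(LC) = 1/√(0.0509·2.49e-06) = 2809 rad/s.
Step 2 — f₀ = ω₀/(2π) = 447.1 Hz.
Step 3 — Parallel Q: Q = R/(ω₀L) = 1030/(2809·0.0509) = 7.204.
Step 4 — Bandwidth: Δω = ω₀/Q = 389.9 rad/s; BW = Δω/(2π) = 62.06 Hz.

(a) f₀ = 447.1 Hz  (b) Q = 7.204  (c) BW = 62.06 Hz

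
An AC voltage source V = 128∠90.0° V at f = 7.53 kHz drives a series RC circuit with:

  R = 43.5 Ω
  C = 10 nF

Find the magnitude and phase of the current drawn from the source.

Step 1 — Angular frequency: ω = 2π·f = 2π·7530 = 4.731e+04 rad/s.
Step 2 — Component impedances:
  R: Z = R = 43.5 Ω
  C: Z = 1/(jωC) = -j/(ω·C) = 0 - j2114 Ω
Step 3 — Series combination: Z_total = R + C = 43.5 - j2114 Ω = 2114∠-88.8° Ω.
Step 4 — Source phasor: V = 128∠90.0° V = 0 + j128 V.
Step 5 — Ohm's law: I = V / Z_total = (0 + j128) / (43.5 - j2114) = -0.06053 + j0.001246 A.
Step 6 — Convert to polar: |I| = 0.06055 A, ∠I = 178.8°.

I = 0.06055∠178.8° A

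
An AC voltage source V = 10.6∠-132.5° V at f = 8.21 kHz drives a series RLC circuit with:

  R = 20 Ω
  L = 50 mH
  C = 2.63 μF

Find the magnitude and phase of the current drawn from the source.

Step 1 — Angular frequency: ω = 2π·f = 2π·8210 = 5.158e+04 rad/s.
Step 2 — Component impedances:
  R: Z = R = 20 Ω
  L: Z = jωL = j·5.158e+04·0.05 = 0 + j2579 Ω
  C: Z = 1/(jωC) = -j/(ω·C) = 0 - j7.371 Ω
Step 3 — Series combination: Z_total = R + L + C = 20 + j2572 Ω = 2572∠89.6° Ω.
Step 4 — Source phasor: V = 10.6∠-132.5° V = -7.161 - j7.815 V.
Step 5 — Ohm's law: I = V / Z_total = (-7.161 - j7.815) / (20 + j2572) = -0.00306 + j0.002761 A.
Step 6 — Convert to polar: |I| = 0.004121 A, ∠I = 137.9°.

I = 0.004121∠137.9° A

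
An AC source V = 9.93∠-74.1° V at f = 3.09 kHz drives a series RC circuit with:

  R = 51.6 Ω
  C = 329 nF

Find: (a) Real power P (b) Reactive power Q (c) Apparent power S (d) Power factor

Step 1 — Angular frequency: ω = 2π·f = 2π·3090 = 1.942e+04 rad/s.
Step 2 — Component impedances:
  R: Z = R = 51.6 Ω
  C: Z = 1/(jωC) = -j/(ω·C) = 0 - j156.6 Ω
Step 3 — Series combination: Z_total = R + C = 51.6 - j156.6 Ω = 164.8∠-71.8° Ω.
Step 4 — Source phasor: V = 9.93∠-74.1° V = 2.72 - j9.55 V.
Step 5 — Current: I = V / Z = 0.06019 - j0.002462 A = 0.06024∠-2.3° A.
Step 6 — Complex power: S = V·I* = 0.1873 - j0.5681 VA.
Step 7 — Real power: P = Re(S) = 0.1873 W.
Step 8 — Reactive power: Q = Im(S) = -0.5681 VAR.
Step 9 — Apparent power: |S| = 0.5982 VA.
Step 10 — Power factor: PF = P/|S| = 0.313 (leading).

(a) P = 0.1873 W  (b) Q = -0.5681 VAR  (c) S = 0.5982 VA  (d) PF = 0.313 (leading)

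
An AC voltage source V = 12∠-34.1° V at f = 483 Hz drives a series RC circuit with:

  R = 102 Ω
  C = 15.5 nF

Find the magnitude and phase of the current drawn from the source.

Step 1 — Angular frequency: ω = 2π·f = 2π·483 = 3035 rad/s.
Step 2 — Component impedances:
  R: Z = R = 102 Ω
  C: Z = 1/(jωC) = -j/(ω·C) = 0 - j2.126e+04 Ω
Step 3 — Series combination: Z_total = R + C = 102 - j2.126e+04 Ω = 2.126e+04∠-89.7° Ω.
Step 4 — Source phasor: V = 12∠-34.1° V = 9.937 - j6.728 V.
Step 5 — Ohm's law: I = V / Z_total = (9.937 - j6.728) / (102 - j2.126e+04) = 0.0003187 + j0.0004659 A.
Step 6 — Convert to polar: |I| = 0.0005645 A, ∠I = 55.6°.

I = 0.0005645∠55.6° A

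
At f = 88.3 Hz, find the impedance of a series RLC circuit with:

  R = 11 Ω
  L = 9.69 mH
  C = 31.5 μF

Step 1 — Angular frequency: ω = 2π·f = 2π·88.3 = 554.8 rad/s.
Step 2 — Component impedances:
  R: Z = R = 11 Ω
  L: Z = jωL = j·554.8·0.00969 = 0 + j5.376 Ω
  C: Z = 1/(jωC) = -j/(ω·C) = 0 - j57.22 Ω
Step 3 — Series combination: Z_total = R + L + C = 11 - j51.84 Ω = 53∠-78.0° Ω.

Z = 11 - j51.84 Ω = 53∠-78.0° Ω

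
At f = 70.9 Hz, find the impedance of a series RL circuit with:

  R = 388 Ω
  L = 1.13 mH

Step 1 — Angular frequency: ω = 2π·f = 2π·70.9 = 445.5 rad/s.
Step 2 — Component impedances:
  R: Z = R = 388 Ω
  L: Z = jωL = j·445.5·0.00113 = 0 + j0.5034 Ω
Step 3 — Series combination: Z_total = R + L = 388 + j0.5034 Ω = 388∠0.1° Ω.

Z = 388 + j0.5034 Ω = 388∠0.1° Ω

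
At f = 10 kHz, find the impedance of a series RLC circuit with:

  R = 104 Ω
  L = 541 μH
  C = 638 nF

Step 1 — Angular frequency: ω = 2π·f = 2π·1e+04 = 6.283e+04 rad/s.
Step 2 — Component impedances:
  R: Z = R = 104 Ω
  L: Z = jωL = j·6.283e+04·0.000541 = 0 + j33.99 Ω
  C: Z = 1/(jωC) = -j/(ω·C) = 0 - j24.95 Ω
Step 3 — Series combination: Z_total = R + L + C = 104 + j9.046 Ω = 104.4∠5.0° Ω.

Z = 104 + j9.046 Ω = 104.4∠5.0° Ω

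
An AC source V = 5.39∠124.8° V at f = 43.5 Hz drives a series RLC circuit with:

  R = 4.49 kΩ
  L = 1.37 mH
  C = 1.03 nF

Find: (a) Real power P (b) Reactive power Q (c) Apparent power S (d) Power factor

Step 1 — Angular frequency: ω = 2π·f = 2π·43.5 = 273.3 rad/s.
Step 2 — Component impedances:
  R: Z = R = 4490 Ω
  L: Z = jωL = j·273.3·0.00137 = 0 + j0.3744 Ω
  C: Z = 1/(jωC) = -j/(ω·C) = 0 - j3.552e+06 Ω
Step 3 — Series combination: Z_total = R + L + C = 4490 - j3.552e+06 Ω = 3.552e+06∠-89.9° Ω.
Step 4 — Source phasor: V = 5.39∠124.8° V = -3.076 + j4.426 V.
Step 5 — Current: I = V / Z = -1.247e-06 - j8.644e-07 A = 1.517e-06∠-145.3° A.
Step 6 — Complex power: S = V·I* = 1.034e-08 - j8.179e-06 VA.
Step 7 — Real power: P = Re(S) = 1.034e-08 W.
Step 8 — Reactive power: Q = Im(S) = -8.179e-06 VAR.
Step 9 — Apparent power: |S| = 8.179e-06 VA.
Step 10 — Power factor: PF = P/|S| = 0.001264 (leading).

(a) P = 1.034e-08 W  (b) Q = -8.179e-06 VAR  (c) S = 8.179e-06 VA  (d) PF = 0.001264 (leading)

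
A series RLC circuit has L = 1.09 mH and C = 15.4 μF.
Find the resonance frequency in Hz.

Step 1 — Resonance condition Im(Z)=0 gives ω₀ = 1/√(LC).
Step 2 — ω₀ = 1/√(0.00109·1.54e-05) = 7718 rad/s.
Step 3 — f₀ = ω₀/(2π) = 1228 Hz.

f₀ = 1228 Hz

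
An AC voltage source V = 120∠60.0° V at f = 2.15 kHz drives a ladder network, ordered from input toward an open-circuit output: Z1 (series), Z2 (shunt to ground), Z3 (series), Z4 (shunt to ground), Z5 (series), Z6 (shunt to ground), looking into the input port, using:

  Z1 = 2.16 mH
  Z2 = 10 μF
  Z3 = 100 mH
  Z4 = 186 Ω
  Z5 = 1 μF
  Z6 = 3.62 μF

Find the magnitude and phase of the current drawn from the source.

Step 1 — Angular frequency: ω = 2π·f = 2π·2150 = 1.351e+04 rad/s.
Step 2 — Component impedances:
  Z1: Z = jωL = j·1.351e+04·0.00216 = 0 + j29.18 Ω
  Z2: Z = 1/(jωC) = -j/(ω·C) = 0 - j7.403 Ω
  Z3: Z = jωL = j·1.351e+04·0.1 = 0 + j1351 Ω
  Z4: Z = R = 186 Ω
  Z5: Z = 1/(jωC) = -j/(ω·C) = 0 - j74.03 Ω
  Z6: Z = 1/(jωC) = -j/(ω·C) = 0 - j20.45 Ω
Step 3 — Ladder network (open output): work backward from the far end, alternating series and parallel combinations. Z_in = 0.001298 + j21.73 Ω = 21.73∠90.0° Ω.
Step 4 — Source phasor: V = 120∠60.0° V = 60 + j103.9 V.
Step 5 — Ohm's law: I = V / Z_total = (60 + j103.9) / (0.001298 + j21.73) = 4.782 - j2.76 A.
Step 6 — Convert to polar: |I| = 5.521 A, ∠I = -30.0°.

I = 5.521∠-30.0° A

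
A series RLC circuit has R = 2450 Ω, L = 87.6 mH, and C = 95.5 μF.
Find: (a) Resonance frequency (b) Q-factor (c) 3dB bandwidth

Step 1 — Resonance condition Im(Z)=0 gives ω₀ = 1/√(LC).
Step 2 — ω₀ = 1/√(0.0876·9.55e-05) = 345.7 rad/s.
Step 3 — f₀ = ω₀/(2π) = 55.03 Hz.
Step 4 — Series Q: Q = ω₀L/R = 345.7·0.0876/2450 = 0.01236.
Step 5 — 3dB bandwidth: Δω = ω₀/Q = 2.797e+04 rad/s; BW = Δω/(2π) = 4451 Hz.

(a) f₀ = 55.03 Hz  (b) Q = 0.01236  (c) BW = 4451 Hz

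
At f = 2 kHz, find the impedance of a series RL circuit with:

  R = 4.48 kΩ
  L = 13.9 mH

Step 1 — Angular frequency: ω = 2π·f = 2π·2000 = 1.257e+04 rad/s.
Step 2 — Component impedances:
  R: Z = R = 4480 Ω
  L: Z = jωL = j·1.257e+04·0.0139 = 0 + j174.7 Ω
Step 3 — Series combination: Z_total = R + L = 4480 + j174.7 Ω = 4483∠2.2° Ω.

Z = 4480 + j174.7 Ω = 4483∠2.2° Ω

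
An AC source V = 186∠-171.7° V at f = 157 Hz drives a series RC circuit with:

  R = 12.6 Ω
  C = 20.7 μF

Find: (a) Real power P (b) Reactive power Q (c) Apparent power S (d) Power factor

Step 1 — Angular frequency: ω = 2π·f = 2π·157 = 986.5 rad/s.
Step 2 — Component impedances:
  R: Z = R = 12.6 Ω
  C: Z = 1/(jωC) = -j/(ω·C) = 0 - j48.97 Ω
Step 3 — Series combination: Z_total = R + C = 12.6 - j48.97 Ω = 50.57∠-75.6° Ω.
Step 4 — Source phasor: V = 186∠-171.7° V = -184.1 - j26.85 V.
Step 5 — Current: I = V / Z = -0.3927 - j3.657 A = 3.678∠-96.1° A.
Step 6 — Complex power: S = V·I* = 170.5 - j662.6 VA.
Step 7 — Real power: P = Re(S) = 170.5 W.
Step 8 — Reactive power: Q = Im(S) = -662.6 VAR.
Step 9 — Apparent power: |S| = 684.2 VA.
Step 10 — Power factor: PF = P/|S| = 0.2492 (leading).

(a) P = 170.5 W  (b) Q = -662.6 VAR  (c) S = 684.2 VA  (d) PF = 0.2492 (leading)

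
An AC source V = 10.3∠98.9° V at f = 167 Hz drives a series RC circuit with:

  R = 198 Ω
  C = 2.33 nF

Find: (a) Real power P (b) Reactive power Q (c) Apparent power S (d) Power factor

Step 1 — Angular frequency: ω = 2π·f = 2π·167 = 1049 rad/s.
Step 2 — Component impedances:
  R: Z = R = 198 Ω
  C: Z = 1/(jωC) = -j/(ω·C) = 0 - j4.09e+05 Ω
Step 3 — Series combination: Z_total = R + C = 198 - j4.09e+05 Ω = 4.09e+05∠-90.0° Ω.
Step 4 — Source phasor: V = 10.3∠98.9° V = -1.594 + j10.18 V.
Step 5 — Current: I = V / Z = -2.488e-05 - j3.884e-06 A = 2.518e-05∠-171.1° A.
Step 6 — Complex power: S = V·I* = 1.256e-07 - j0.0002594 VA.
Step 7 — Real power: P = Re(S) = 1.256e-07 W.
Step 8 — Reactive power: Q = Im(S) = -0.0002594 VAR.
Step 9 — Apparent power: |S| = 0.0002594 VA.
Step 10 — Power factor: PF = P/|S| = 0.0004841 (leading).

(a) P = 1.256e-07 W  (b) Q = -0.0002594 VAR  (c) S = 0.0002594 VA  (d) PF = 0.0004841 (leading)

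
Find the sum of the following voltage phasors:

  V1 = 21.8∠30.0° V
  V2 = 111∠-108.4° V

Step 1 — Convert each phasor to rectangular form:
  V1 = 21.8·(cos(30.0°) + j·sin(30.0°)) = 18.88 + j10.9 V
  V2 = 111·(cos(-108.4°) + j·sin(-108.4°)) = -35.04 - j105.3 V
Step 2 — Sum components: V_total = -16.16 - j94.43 V.
Step 3 — Convert to polar: |V_total| = 95.8 V, ∠V_total = -99.7°.

V_total = 95.8∠-99.7° V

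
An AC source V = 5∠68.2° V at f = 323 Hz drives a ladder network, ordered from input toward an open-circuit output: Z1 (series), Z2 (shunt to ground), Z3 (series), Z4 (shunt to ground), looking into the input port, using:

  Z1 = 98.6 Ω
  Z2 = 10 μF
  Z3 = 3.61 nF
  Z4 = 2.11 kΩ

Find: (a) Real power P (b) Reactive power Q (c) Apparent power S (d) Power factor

Step 1 — Angular frequency: ω = 2π·f = 2π·323 = 2029 rad/s.
Step 2 — Component impedances:
  Z1: Z = R = 98.6 Ω
  Z2: Z = 1/(jωC) = -j/(ω·C) = 0 - j49.27 Ω
  Z3: Z = 1/(jωC) = -j/(ω·C) = 0 - j1.365e+05 Ω
  Z4: Z = R = 2110 Ω
Step 3 — Ladder network (open output): work backward from the far end, alternating series and parallel combinations. Z_in = 98.6 - j49.26 Ω = 110.2∠-26.5° Ω.
Step 4 — Source phasor: V = 5∠68.2° V = 1.857 + j4.642 V.
Step 5 — Current: I = V / Z = -0.003752 + j0.04521 A = 0.04536∠94.7° A.
Step 6 — Complex power: S = V·I* = 0.2029 - j0.1014 VA.
Step 7 — Real power: P = Re(S) = 0.2029 W.
Step 8 — Reactive power: Q = Im(S) = -0.1014 VAR.
Step 9 — Apparent power: |S| = 0.2268 VA.
Step 10 — Power factor: PF = P/|S| = 0.8946 (leading).

(a) P = 0.2029 W  (b) Q = -0.1014 VAR  (c) S = 0.2268 VA  (d) PF = 0.8946 (leading)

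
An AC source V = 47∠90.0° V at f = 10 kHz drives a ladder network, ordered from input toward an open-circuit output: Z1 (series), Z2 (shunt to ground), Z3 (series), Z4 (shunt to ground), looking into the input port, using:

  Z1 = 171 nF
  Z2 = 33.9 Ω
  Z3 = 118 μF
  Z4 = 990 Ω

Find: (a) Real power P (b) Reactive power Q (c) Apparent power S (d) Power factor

Step 1 — Angular frequency: ω = 2π·f = 2π·1e+04 = 6.283e+04 rad/s.
Step 2 — Component impedances:
  Z1: Z = 1/(jωC) = -j/(ω·C) = 0 - j93.07 Ω
  Z2: Z = R = 33.9 Ω
  Z3: Z = 1/(jωC) = -j/(ω·C) = 0 - j0.1349 Ω
  Z4: Z = R = 990 Ω
Step 3 — Ladder network (open output): work backward from the far end, alternating series and parallel combinations. Z_in = 32.78 - j93.07 Ω = 98.68∠-70.6° Ω.
Step 4 — Source phasor: V = 47∠90.0° V = 0 + j47 V.
Step 5 — Current: I = V / Z = -0.4493 + j0.1582 A = 0.4763∠160.6° A.
Step 6 — Complex power: S = V·I* = 7.436 - j21.12 VA.
Step 7 — Real power: P = Re(S) = 7.436 W.
Step 8 — Reactive power: Q = Im(S) = -21.12 VAR.
Step 9 — Apparent power: |S| = 22.39 VA.
Step 10 — Power factor: PF = P/|S| = 0.3322 (leading).

(a) P = 7.436 W  (b) Q = -21.12 VAR  (c) S = 22.39 VA  (d) PF = 0.3322 (leading)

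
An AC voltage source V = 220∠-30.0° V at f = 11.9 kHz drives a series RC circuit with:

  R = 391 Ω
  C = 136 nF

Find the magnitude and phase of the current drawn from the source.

Step 1 — Angular frequency: ω = 2π·f = 2π·1.19e+04 = 7.477e+04 rad/s.
Step 2 — Component impedances:
  R: Z = R = 391 Ω
  C: Z = 1/(jωC) = -j/(ω·C) = 0 - j98.34 Ω
Step 3 — Series combination: Z_total = R + C = 391 - j98.34 Ω = 403.2∠-14.1° Ω.
Step 4 — Source phasor: V = 220∠-30.0° V = 190.5 - j110 V.
Step 5 — Ohm's law: I = V / Z_total = (190.5 - j110) / (391 - j98.34) = 0.5248 - j0.1493 A.
Step 6 — Convert to polar: |I| = 0.5457 A, ∠I = -15.9°.

I = 0.5457∠-15.9° A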